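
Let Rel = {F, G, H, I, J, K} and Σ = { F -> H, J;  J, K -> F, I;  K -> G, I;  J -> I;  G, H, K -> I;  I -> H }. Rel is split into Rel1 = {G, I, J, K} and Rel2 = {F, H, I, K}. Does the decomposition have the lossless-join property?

No

Common attributes: Rel1 ∩ Rel2 = {I, K}.
Closure of {I, K}: K → G, I applies, adding G; I → H applies, adding H. So (I, K)⁺ = {G, H, I, K}.
The closure contains neither all of Rel1 = {G, I, J, K} nor all of Rel2 = {F, H, I, K}, so the common attributes are not a superkey of either fragment. The join is lossy.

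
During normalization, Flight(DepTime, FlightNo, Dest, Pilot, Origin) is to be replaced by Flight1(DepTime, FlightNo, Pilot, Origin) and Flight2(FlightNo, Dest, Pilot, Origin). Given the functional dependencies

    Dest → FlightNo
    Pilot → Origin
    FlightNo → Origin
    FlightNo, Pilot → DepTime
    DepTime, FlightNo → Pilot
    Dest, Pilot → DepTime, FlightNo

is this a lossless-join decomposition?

Common attributes: Flight1 ∩ Flight2 = {FlightNo, Pilot, Origin}.
Closure of {FlightNo, Pilot, Origin}: FlightNo, Pilot → DepTime applies, adding DepTime. So (FlightNo, Pilot, Origin)⁺ = {DepTime, FlightNo, Pilot, Origin}.
This closure contains every attribute of Flight1, so Flight1 ∩ Flight2 → Flight1. The join is lossless.

Yes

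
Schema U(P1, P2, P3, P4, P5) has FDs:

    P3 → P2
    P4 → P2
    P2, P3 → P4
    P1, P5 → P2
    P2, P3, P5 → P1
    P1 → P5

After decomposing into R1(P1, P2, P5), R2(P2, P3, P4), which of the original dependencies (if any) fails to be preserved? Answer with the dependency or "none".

P2, P3, P5 → P1

Check P2, P3, P5 → P1: no single fragment contains all of {P1, P2, P3, P5}, and the restricted closure of {P2, P3, P5} across the fragments never reaches {P1}.
P3 → P2 is preserved.
P4 → P2 is preserved.
P2, P3 → P4 is preserved.
P1, P5 → P2 is preserved.
P1 → P5 is preserved.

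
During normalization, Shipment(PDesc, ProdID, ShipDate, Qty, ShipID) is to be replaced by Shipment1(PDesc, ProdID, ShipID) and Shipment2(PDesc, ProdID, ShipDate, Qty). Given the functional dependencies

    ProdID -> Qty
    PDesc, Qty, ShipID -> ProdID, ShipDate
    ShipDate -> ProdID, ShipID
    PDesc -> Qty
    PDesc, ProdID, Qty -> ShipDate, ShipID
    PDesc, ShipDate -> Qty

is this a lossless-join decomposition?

Yes

Common attributes: Shipment1 ∩ Shipment2 = {PDesc, ProdID}.
Closure of {PDesc, ProdID}: ProdID → Qty applies, adding Qty; PDesc, ProdID, Qty → ShipDate, ShipID applies, adding ShipDate, ShipID. So (PDesc, ProdID)⁺ = {PDesc, ProdID, ShipDate, Qty, ShipID}.
This closure contains every attribute of Shipment1, so Shipment1 ∩ Shipment2 → Shipment1. The join is lossless.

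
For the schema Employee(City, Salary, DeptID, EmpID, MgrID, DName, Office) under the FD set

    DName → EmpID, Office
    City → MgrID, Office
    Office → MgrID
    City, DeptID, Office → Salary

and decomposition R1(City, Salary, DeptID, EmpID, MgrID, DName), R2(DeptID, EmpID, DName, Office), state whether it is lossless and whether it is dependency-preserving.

Lossless test: (DeptID, EmpID, DName)⁺ = {DeptID, EmpID, MgrID, DName, Office}, which contains all of one fragment — lossless.
Dependency preservation: the restricted closure of {City} across the fragments never reaches {MgrID, Office}, so City → MgrID, Office cannot be enforced without a join — not preserved.

lossless but not dependency-preserving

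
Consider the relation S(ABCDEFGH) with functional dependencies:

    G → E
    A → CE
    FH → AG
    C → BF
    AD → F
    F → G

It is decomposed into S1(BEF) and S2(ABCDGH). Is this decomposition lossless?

No

Common attributes: S1 ∩ S2 = {B}.
No dependency enlarges {B}, so (B)⁺ = {B}.
The closure contains neither all of S1 = {BEF} nor all of S2 = {ABCDGH}, so the common attributes are not a superkey of either fragment. The join is lossy.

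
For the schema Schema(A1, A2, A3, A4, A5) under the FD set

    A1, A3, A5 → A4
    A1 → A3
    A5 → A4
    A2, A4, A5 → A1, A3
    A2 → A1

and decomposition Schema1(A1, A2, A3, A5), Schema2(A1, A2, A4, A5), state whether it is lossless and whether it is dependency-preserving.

Lossless test: (A1, A2, A5)⁺ = {A1, A2, A3, A4, A5}, which contains all of one fragment — lossless.
Dependency preservation: A1, A3, A5 → A4; A2, A4, A5 → A1, A3 are not contained in any single fragment, but the restricted closure of each left-hand side across the fragments still reaches the right-hand side; the remaining FDs each lie inside some fragment. All dependencies are preserved.

lossless and dependency-preserving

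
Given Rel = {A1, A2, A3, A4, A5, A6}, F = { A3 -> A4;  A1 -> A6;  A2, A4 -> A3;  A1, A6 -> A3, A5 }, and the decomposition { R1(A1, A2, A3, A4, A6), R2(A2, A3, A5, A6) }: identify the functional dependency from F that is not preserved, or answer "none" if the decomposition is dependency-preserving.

Check A1, A6 → A3, A5: no single fragment contains all of {A1, A3, A5, A6}, and the restricted closure of {A1, A6} across the fragments never reaches {A3, A5}.
A3 → A4 is preserved.
A1 → A6 is preserved.
A2, A4 → A3 is preserved.

A1, A6 -> A3, A5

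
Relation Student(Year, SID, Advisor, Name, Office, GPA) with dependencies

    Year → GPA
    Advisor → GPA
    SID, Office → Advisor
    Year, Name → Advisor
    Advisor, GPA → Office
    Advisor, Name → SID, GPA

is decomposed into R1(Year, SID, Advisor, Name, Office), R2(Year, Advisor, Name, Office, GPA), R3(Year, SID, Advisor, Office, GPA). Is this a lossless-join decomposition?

Yes

Chase test. Columns are Year, SID, Advisor, Name, Office, GPA; row i has aⱼ where attribute j ∈ Ri, else bᵢⱼ.
Initial tableau (one row per fragment):
  row 1: a1 a2 a3 a4 a5 b16
  row 2: a1 b22 a3 a4 a5 a6
  row 3: a1 a2 a3 b34 a5 a6
Rows 1 and 2 agree on Year; apply Year→GPA and equate their GPA entries.
Rows 1 and 2 agree on Advisor, Name; apply Advisor, Name→SID, GPA and equate their SID, GPA entries.
Row 1 is now all distinguished symbols — the join is lossless.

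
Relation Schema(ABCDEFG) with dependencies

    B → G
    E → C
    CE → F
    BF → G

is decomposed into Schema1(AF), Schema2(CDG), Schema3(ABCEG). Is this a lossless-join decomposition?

Chase test. Columns are ABCDEFG; row i has aⱼ where attribute j ∈ Schemai, else bᵢⱼ.
Initial tableau (one row per fragment):
  row 1: a1 b12 b13 b14 b15 a6 b17
  row 2: b21 b22 a3 a4 b25 b26 a7
  row 3: a1 a2 a3 b34 a5 b36 a7
No row becomes fully distinguished — the join is lossy.

No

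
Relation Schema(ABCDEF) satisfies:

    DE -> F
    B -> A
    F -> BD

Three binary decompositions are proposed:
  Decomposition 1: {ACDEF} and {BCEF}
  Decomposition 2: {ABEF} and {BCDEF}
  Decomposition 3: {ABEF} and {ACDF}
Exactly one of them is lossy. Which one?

Decomposition 1: common = {CEF}, closure = {ABCDEF} → lossless.
Decomposition 2: common = {BEF}, closure = {ABDEF} → lossless.
Decomposition 3: common = {AF}, closure = {ABDF} → lossy.

Decomposition 3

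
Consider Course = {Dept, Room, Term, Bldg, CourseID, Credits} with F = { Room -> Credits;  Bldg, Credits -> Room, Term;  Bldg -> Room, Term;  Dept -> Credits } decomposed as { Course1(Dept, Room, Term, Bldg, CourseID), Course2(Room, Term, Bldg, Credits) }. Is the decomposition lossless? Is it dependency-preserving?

lossless but not dependency-preserving

Lossless test: (Room, Term, Bldg)⁺ = {Room, Term, Bldg, Credits}, which contains all of one fragment — lossless.
Dependency preservation: the restricted closure of {Dept} across the fragments never reaches {Credits}, so Dept → Credits cannot be enforced without a join — not preserved.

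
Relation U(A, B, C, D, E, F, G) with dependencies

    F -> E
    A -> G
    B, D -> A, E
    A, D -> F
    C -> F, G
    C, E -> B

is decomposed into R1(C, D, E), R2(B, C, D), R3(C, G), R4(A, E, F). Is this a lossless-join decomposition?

No

Chase test. Columns are A, B, C, D, E, F, G; row i has aⱼ where attribute j ∈ Ri, else bᵢⱼ.
Initial tableau (one row per fragment):
  row 1: b11 b12 a3 a4 a5 b16 b17
  row 2: b21 a2 a3 a4 b25 b26 b27
  row 3: b31 b32 a3 b34 b35 b36 a7
  row 4: a1 b42 b43 b44 a5 a6 b47
Rows 1 and 2 agree on C; apply C→F, G and equate their F, G entries.
Rows 1 and 3 agree on C; apply C→F, G and equate their F, G entries.
Rows 1 and 2 agree on F; apply F→E and equate their E entries.
Rows 1 and 3 agree on F; apply F→E and equate their E entries.
Rows 1 and 2 agree on C, E; apply C, E→B and equate their B entries.
Rows 1 and 3 agree on C, E; apply C, E→B and equate their B entries.
Rows 1 and 2 agree on B, D; apply B, D→A, E and equate their A, E entries.
No row becomes fully distinguished — the join is lossy.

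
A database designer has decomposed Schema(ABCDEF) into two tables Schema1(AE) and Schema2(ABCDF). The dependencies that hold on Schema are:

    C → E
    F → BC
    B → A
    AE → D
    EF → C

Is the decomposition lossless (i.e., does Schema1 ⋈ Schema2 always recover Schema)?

No

Common attributes: Schema1 ∩ Schema2 = {A}.
No dependency enlarges {A}, so (A)⁺ = {A}.
The closure contains neither all of Schema1 = {AE} nor all of Schema2 = {ABCDF}, so the common attributes are not a superkey of either fragment. The join is lossy.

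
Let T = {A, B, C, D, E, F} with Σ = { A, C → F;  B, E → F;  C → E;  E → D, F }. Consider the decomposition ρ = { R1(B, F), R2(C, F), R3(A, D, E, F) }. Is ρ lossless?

No

Chase test. Columns are A, B, C, D, E, F; row i has aⱼ where attribute j ∈ Ri, else bᵢⱼ.
Initial tableau (one row per fragment):
  row 1: b11 a2 b13 b14 b15 a6
  row 2: b21 b22 a3 b24 b25 a6
  row 3: a1 b32 b33 a4 a5 a6
No row becomes fully distinguished — the join is lossy.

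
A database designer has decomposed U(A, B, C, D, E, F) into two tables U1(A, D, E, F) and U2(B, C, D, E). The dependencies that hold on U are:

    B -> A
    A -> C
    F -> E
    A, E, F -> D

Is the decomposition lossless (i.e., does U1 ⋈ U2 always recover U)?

Common attributes: U1 ∩ U2 = {D, E}.
No dependency enlarges {D, E}, so (D, E)⁺ = {D, E}.
The closure contains neither all of U1 = {A, D, E, F} nor all of U2 = {B, C, D, E}, so the common attributes are not a superkey of either fragment. The join is lossy.

No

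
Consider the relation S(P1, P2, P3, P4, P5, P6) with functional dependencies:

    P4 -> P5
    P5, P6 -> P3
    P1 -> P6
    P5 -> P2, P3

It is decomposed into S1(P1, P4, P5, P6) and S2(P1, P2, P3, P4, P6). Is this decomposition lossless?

Common attributes: S1 ∩ S2 = {P1, P4, P6}.
Closure of {P1, P4, P6}: P4 → P5 applies, adding P5; P5, P6 → P3 applies, adding P3; P5 → P2, P3 applies, adding P2. So (P1, P4, P6)⁺ = {P1, P2, P3, P4, P5, P6}.
This closure contains every attribute of S1, so S1 ∩ S2 → S1. The join is lossless.

Yes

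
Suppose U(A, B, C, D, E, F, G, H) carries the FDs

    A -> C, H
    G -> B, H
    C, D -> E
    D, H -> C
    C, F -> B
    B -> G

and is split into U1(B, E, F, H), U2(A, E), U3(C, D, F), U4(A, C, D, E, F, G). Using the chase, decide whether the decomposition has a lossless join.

No

Chase test. Columns are A, B, C, D, E, F, G, H; row i has aⱼ where attribute j ∈ Ui, else bᵢⱼ.
Initial tableau (one row per fragment):
  row 1: b11 a2 b13 b14 a5 a6 b17 a8
  row 2: a1 b22 b23 b24 a5 b26 b27 b28
  row 3: b31 b32 a3 a4 b35 a6 b37 b38
  row 4: a1 b42 a3 a4 a5 a6 a7 b48
Rows 2 and 4 agree on A; apply A→C, H and equate their C, H entries.
Rows 3 and 4 agree on C, D; apply C, D→E and equate their E entries.
Rows 3 and 4 agree on C, F; apply C, F→B and equate their B entries.
Rows 3 and 4 agree on B; apply B→G and equate their G entries.
Rows 3 and 4 agree on G; apply G→B, H and equate their B, H entries.
No row becomes fully distinguished — the join is lossy.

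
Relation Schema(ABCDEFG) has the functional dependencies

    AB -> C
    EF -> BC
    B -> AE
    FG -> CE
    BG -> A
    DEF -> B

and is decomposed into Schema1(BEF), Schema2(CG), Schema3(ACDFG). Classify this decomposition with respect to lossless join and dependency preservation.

Lossless test (chase): applying each FD to every pair of rows produces no changes in the tableau, so no row becomes fully distinguished — the join is lossy.
Dependency preservation: the restricted closure of {AB} across the fragments never reaches {C}, so AB → C cannot be enforced without a join — not preserved.

lossy and not dependency-preserving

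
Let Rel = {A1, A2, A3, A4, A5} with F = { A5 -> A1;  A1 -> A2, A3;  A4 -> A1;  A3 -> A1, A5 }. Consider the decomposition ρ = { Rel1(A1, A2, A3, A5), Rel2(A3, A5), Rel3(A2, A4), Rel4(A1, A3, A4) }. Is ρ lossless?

Chase test. Columns are A1, A2, A3, A4, A5; row i has aⱼ where attribute j ∈ Reli, else bᵢⱼ.
Initial tableau (one row per fragment):
  row 1: a1 a2 a3 b14 a5
  row 2: b21 b22 a3 b24 a5
  row 3: b31 a2 b33 a4 b35
  row 4: a1 b42 a3 a4 b45
Rows 1 and 2 agree on A5; apply A5→A1 and equate their A1 entries.
Rows 1 and 2 agree on A1; apply A1→A2, A3 and equate their A2, A3 entries.
Rows 1 and 4 agree on A1; apply A1→A2, A3 and equate their A2, A3 entries.
Rows 3 and 4 agree on A4; apply A4→A1 and equate their A1 entries.
Rows 1 and 4 agree on A3; apply A3→A1, A5 and equate their A1, A5 entries.
Rows 1 and 3 agree on A1; apply A1→A2, A3 and equate their A2, A3 entries.
Rows 1 and 3 agree on A3; apply A3→A1, A5 and equate their A1, A5 entries.
Row 3 is now all distinguished symbols — the join is lossless.

Yes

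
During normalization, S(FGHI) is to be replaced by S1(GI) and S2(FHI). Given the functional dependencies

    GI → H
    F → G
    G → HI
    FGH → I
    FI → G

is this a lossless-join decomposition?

Common attributes: S1 ∩ S2 = {I}.
No dependency enlarges {I}, so (I)⁺ = {I}.
The closure contains neither all of S1 = {GI} nor all of S2 = {FHI}, so the common attributes are not a superkey of either fragment. The join is lossy.

No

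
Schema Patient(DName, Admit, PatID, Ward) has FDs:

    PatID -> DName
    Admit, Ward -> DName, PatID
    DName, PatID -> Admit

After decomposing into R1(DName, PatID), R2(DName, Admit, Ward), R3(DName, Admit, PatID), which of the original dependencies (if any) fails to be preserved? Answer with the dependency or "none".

Check Admit, Ward → DName, PatID: no single fragment contains all of {DName, Admit, PatID, Ward}, and the restricted closure of {Admit, Ward} across the fragments never reaches {DName, PatID}.
PatID → DName is preserved.
DName, PatID → Admit is preserved.

Admit, Ward -> DName, PatID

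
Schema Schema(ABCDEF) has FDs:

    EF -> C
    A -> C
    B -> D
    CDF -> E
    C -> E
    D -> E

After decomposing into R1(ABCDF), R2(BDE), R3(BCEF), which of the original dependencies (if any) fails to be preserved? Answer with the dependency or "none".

EF → C lies within R3.
A → C lies within R1.
B → D lies within R1.
CDF → E: restricted closure across fragments reaches E.
C → E lies within R3.
D → E lies within R2.
Every dependency is enforceable on the fragments, so the decomposition is dependency-preserving.

none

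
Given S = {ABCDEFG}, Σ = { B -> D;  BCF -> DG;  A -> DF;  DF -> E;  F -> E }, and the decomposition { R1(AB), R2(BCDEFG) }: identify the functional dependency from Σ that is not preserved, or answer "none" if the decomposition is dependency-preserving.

Check A → DF: no single fragment contains all of {ADF}, and the restricted closure of {A} across the fragments never reaches {DF}.
B → D is preserved.
BCF → DG is preserved.
DF → E is preserved.
F → E is preserved.

A -> DF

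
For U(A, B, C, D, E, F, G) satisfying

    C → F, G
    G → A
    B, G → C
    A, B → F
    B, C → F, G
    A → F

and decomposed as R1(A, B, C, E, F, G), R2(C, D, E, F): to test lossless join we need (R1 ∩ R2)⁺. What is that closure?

A, C, E, F, G

R1 ∩ R2 = {C, E, F}.
C → F, G applies, adding G
G → A applies, adding A
Closure: {A, C, E, F, G}.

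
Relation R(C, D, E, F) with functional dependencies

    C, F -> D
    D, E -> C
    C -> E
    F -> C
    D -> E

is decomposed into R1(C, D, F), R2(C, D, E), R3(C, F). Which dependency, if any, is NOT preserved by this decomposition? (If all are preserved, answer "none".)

none

C, F → D lies within R1.
D, E → C lies within R2.
C → E lies within R2.
F → C lies within R1.
D → E lies within R2.
Every dependency is enforceable on the fragments, so the decomposition is dependency-preserving.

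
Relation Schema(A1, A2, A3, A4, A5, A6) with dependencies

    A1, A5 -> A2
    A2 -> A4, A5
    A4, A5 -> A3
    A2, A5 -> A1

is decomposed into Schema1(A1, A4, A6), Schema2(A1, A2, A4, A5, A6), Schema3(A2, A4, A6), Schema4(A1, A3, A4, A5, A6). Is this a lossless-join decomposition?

Chase test. Columns are A1, A2, A3, A4, A5, A6; row i has aⱼ where attribute j ∈ Schemai, else bᵢⱼ.
Initial tableau (one row per fragment):
  row 1: a1 b12 b13 a4 b15 a6
  row 2: a1 a2 b23 a4 a5 a6
  row 3: b31 a2 b33 a4 b35 a6
  row 4: a1 b42 a3 a4 a5 a6
Rows 2 and 4 agree on A1, A5; apply A1, A5→A2 and equate their A2 entries.
Rows 2 and 3 agree on A2; apply A2→A4, A5 and equate their A4, A5 entries.
Rows 2 and 3 agree on A4, A5; apply A4, A5→A3 and equate their A3 entries.
Rows 2 and 4 agree on A4, A5; apply A4, A5→A3 and equate their A3 entries.
Rows 2 and 3 agree on A2, A5; apply A2, A5→A1 and equate their A1 entries.
Row 2 is now all distinguished symbols — the join is lossless.

Yes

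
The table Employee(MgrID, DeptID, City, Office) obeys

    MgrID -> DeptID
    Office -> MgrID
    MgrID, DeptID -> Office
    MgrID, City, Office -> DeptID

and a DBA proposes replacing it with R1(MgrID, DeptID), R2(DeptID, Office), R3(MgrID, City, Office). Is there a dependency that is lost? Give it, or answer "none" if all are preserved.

MgrID → DeptID lies within R1.
Office → MgrID lies within R3.
MgrID, DeptID → Office: restricted closure across fragments reaches Office.
MgrID, City, Office → DeptID: restricted closure across fragments reaches DeptID.
Every dependency is enforceable on the fragments, so the decomposition is dependency-preserving.

none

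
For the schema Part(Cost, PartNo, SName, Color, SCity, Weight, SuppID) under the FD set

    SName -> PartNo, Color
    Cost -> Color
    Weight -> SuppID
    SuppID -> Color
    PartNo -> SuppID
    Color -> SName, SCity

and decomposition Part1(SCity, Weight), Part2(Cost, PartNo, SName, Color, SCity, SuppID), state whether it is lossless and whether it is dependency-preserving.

Lossless test: (SCity)⁺ = {SCity}, which is a superkey of neither fragment — lossy.
Dependency preservation: the restricted closure of {Weight} across the fragments never reaches {SuppID}, so Weight → SuppID cannot be enforced without a join — not preserved.

lossy and not dependency-preserving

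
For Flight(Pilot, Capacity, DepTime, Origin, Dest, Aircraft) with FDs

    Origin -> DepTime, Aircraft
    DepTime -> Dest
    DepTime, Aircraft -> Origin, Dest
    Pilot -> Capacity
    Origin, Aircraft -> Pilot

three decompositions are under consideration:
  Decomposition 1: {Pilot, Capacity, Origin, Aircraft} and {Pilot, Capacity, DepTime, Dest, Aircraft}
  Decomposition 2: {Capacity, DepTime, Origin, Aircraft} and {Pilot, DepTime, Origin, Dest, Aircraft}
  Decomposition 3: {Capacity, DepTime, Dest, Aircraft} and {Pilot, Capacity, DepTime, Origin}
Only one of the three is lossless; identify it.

Decomposition 1: common = {Pilot, Capacity, Aircraft}, closure = {Pilot, Capacity, Aircraft} → lossy.
Decomposition 2: common = {DepTime, Origin, Aircraft}, closure = {Pilot, Capacity, DepTime, Origin, Dest, Aircraft} → lossless.
Decomposition 3: common = {Capacity, DepTime}, closure = {Capacity, DepTime, Dest} → lossy.

Decomposition 2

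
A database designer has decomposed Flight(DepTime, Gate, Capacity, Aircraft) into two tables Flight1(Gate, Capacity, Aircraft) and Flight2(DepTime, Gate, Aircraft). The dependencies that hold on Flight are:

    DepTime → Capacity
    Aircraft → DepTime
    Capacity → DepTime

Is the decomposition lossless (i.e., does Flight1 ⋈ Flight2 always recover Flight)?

Yes

Common attributes: Flight1 ∩ Flight2 = {Gate, Aircraft}.
Closure of {Gate, Aircraft}: Aircraft → DepTime applies, adding DepTime; DepTime → Capacity applies, adding Capacity. So (Gate, Aircraft)⁺ = {DepTime, Gate, Capacity, Aircraft}.
This closure contains every attribute of Flight1, so Flight1 ∩ Flight2 → Flight1. The join is lossless.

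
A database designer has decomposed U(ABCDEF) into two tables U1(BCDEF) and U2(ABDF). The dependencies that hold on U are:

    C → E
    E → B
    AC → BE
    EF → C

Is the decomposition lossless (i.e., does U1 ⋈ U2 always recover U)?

No

Common attributes: U1 ∩ U2 = {BDF}.
No dependency enlarges {BDF}, so (BDF)⁺ = {BDF}.
The closure contains neither all of U1 = {BCDEF} nor all of U2 = {ABDF}, so the common attributes are not a superkey of either fragment. The join is lossy.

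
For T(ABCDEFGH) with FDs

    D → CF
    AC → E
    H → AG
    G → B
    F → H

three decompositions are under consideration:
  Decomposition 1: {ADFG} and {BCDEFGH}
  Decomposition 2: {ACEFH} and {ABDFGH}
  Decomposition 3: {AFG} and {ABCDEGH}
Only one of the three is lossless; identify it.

Decomposition 1: common = {DFG}, closure = {ABCDEFGH} → lossless.
Decomposition 2: common = {AFH}, closure = {ABFGH} → lossy.
Decomposition 3: common = {AG}, closure = {ABG} → lossy.

Decomposition 1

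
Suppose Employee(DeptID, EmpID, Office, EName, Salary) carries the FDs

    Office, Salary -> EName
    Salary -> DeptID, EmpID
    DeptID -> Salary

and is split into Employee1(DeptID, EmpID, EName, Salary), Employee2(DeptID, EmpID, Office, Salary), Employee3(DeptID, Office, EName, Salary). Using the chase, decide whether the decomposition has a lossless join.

Yes

Chase test. Columns are DeptID, EmpID, Office, EName, Salary; row i has aⱼ where attribute j ∈ Employeei, else bᵢⱼ.
Initial tableau (one row per fragment):
  row 1: a1 a2 b13 a4 a5
  row 2: a1 a2 a3 b24 a5
  row 3: a1 b32 a3 a4 a5
Rows 2 and 3 agree on Office, Salary; apply Office, Salary→EName and equate their EName entries.
Rows 1 and 3 agree on Salary; apply Salary→DeptID, EmpID and equate their DeptID, EmpID entries.
Row 2 is now all distinguished symbols — the join is lossless.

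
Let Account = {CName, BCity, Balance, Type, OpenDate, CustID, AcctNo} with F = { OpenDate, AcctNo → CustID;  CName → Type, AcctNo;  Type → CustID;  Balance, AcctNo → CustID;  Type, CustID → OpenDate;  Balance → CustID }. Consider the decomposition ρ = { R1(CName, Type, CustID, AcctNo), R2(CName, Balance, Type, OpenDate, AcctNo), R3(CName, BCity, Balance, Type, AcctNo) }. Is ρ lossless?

Yes

Chase test. Columns are CName, BCity, Balance, Type, OpenDate, CustID, AcctNo; row i has aⱼ where attribute j ∈ Ri, else bᵢⱼ.
Initial tableau (one row per fragment):
  row 1: a1 b12 b13 a4 b15 a6 a7
  row 2: a1 b22 a3 a4 a5 b26 a7
  row 3: a1 a2 a3 a4 b35 b36 a7
Rows 1 and 2 agree on Type; apply Type→CustID and equate their CustID entries.
Rows 1 and 3 agree on Type; apply Type→CustID and equate their CustID entries.
Rows 1 and 2 agree on Type, CustID; apply Type, CustID→OpenDate and equate their OpenDate entries.
Rows 1 and 3 agree on Type, CustID; apply Type, CustID→OpenDate and equate their OpenDate entries.
Row 3 is now all distinguished symbols — the join is lossless.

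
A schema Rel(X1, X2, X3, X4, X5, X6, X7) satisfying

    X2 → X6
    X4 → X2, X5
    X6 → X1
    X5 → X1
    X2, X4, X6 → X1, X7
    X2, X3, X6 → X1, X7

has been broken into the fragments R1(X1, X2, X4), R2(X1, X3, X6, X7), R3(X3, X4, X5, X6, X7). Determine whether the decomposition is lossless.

Chase test. Columns are X1, X2, X3, X4, X5, X6, X7; row i has aⱼ where attribute j ∈ Ri, else bᵢⱼ.
Initial tableau (one row per fragment):
  row 1: a1 a2 b13 a4 b15 b16 b17
  row 2: a1 b22 a3 b24 b25 a6 a7
  row 3: b31 b32 a3 a4 a5 a6 a7
Rows 1 and 3 agree on X4; apply X4→X2, X5 and equate their X2, X5 entries.
Rows 2 and 3 agree on X6; apply X6→X1 and equate their X1 entries.
Rows 1 and 3 agree on X2; apply X2→X6 and equate their X6 entries.
Rows 1 and 3 agree on X2, X4, X6; apply X2, X4, X6→X1, X7 and equate their X1, X7 entries.
Row 3 is now all distinguished symbols — the join is lossless.

Yes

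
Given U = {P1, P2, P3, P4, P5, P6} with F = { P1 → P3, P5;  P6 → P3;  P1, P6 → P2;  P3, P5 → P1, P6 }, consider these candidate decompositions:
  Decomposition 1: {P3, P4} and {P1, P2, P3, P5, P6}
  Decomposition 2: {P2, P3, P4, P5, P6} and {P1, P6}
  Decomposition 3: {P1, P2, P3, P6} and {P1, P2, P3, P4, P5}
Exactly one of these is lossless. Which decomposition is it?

Decomposition 1: common = {P3}, closure = {P3} → lossy.
Decomposition 2: common = {P6}, closure = {P3, P6} → lossy.
Decomposition 3: common = {P1, P2, P3}, closure = {P1, P2, P3, P5, P6} → lossless.

Decomposition 3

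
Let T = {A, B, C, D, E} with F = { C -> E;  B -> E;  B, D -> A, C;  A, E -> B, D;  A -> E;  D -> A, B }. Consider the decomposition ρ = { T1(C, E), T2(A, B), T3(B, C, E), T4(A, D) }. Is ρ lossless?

No

Chase test. Columns are A, B, C, D, E; row i has aⱼ where attribute j ∈ Ti, else bᵢⱼ.
Initial tableau (one row per fragment):
  row 1: b11 b12 a3 b14 a5
  row 2: a1 a2 b23 b24 b25
  row 3: b31 a2 a3 b34 a5
  row 4: a1 b42 b43 a4 b45
Rows 2 and 3 agree on B; apply B→E and equate their E entries.
Rows 2 and 4 agree on A; apply A→E and equate their E entries.
Rows 2 and 4 agree on A, E; apply A, E→B, D and equate their B, D entries.
Rows 2 and 4 agree on B, D; apply B, D→A, C and equate their A, C entries.
No row becomes fully distinguished — the join is lossy.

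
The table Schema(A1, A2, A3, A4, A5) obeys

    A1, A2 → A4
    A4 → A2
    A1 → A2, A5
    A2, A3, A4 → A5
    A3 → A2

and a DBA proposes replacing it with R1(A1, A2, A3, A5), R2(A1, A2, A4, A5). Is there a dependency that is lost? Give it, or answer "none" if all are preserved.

A2, A3, A4 → A5

Check A2, A3, A4 → A5: no single fragment contains all of {A2, A3, A4, A5}, and the restricted closure of {A2, A3, A4} across the fragments never reaches {A5}.
A1, A2 → A4 is preserved.
A4 → A2 is preserved.
A1 → A2, A5 is preserved.
A3 → A2 is preserved.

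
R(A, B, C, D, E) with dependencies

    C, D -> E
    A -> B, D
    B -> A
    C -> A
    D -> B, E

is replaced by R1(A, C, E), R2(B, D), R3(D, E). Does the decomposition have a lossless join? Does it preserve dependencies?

Lossless test (chase): Rows 2 and 3 agree on D; apply D→B, E and equate their B, E entries. Rows 2 and 3 agree on B; apply B→A and equate their A entries. No row becomes fully distinguished — the join is lossy.
Dependency preservation: the restricted closure of {A} across the fragments never reaches {B, D}, so A → B, D cannot be enforced without a join — not preserved.

lossy and not dependency-preserving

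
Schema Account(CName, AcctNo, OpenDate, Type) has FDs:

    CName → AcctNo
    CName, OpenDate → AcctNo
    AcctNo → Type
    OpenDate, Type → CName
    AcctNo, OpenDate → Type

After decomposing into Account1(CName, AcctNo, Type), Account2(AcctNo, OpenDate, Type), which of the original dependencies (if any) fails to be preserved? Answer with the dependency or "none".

Check OpenDate, Type → CName: no single fragment contains all of {CName, OpenDate, Type}, and the restricted closure of {OpenDate, Type} across the fragments never reaches {CName}.
CName → AcctNo is preserved.
CName, OpenDate → AcctNo is preserved.
AcctNo → Type is preserved.
AcctNo, OpenDate → Type is preserved.

OpenDate, Type → CName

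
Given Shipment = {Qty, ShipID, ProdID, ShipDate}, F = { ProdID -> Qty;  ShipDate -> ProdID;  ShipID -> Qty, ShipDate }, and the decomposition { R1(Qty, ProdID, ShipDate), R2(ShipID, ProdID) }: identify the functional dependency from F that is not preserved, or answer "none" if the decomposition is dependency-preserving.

Check ShipID → Qty, ShipDate: no single fragment contains all of {Qty, ShipID, ShipDate}, and the restricted closure of {ShipID} across the fragments never reaches {Qty, ShipDate}.
ProdID → Qty is preserved.
ShipDate → ProdID is preserved.

ShipID -> Qty, ShipDate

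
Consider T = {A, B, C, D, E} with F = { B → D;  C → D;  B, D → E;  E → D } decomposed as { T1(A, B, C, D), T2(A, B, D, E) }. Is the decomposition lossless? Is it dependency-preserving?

Lossless test: (A, B, D)⁺ = {A, B, D, E}, which contains all of one fragment — lossless.
Dependency preservation: every FD's attributes lie within a single fragment, so each can be enforced locally — preserved.

lossless and dependency-preserving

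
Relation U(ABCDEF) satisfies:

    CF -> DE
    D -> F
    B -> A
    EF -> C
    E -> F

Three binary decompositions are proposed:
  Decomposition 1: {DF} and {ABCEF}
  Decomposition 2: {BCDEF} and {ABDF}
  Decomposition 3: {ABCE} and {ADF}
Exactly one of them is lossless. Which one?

Decomposition 2

Decomposition 1: common = {F}, closure = {F} → lossy.
Decomposition 2: common = {BDF}, closure = {ABDF} → lossless.
Decomposition 3: common = {A}, closure = {A} → lossy.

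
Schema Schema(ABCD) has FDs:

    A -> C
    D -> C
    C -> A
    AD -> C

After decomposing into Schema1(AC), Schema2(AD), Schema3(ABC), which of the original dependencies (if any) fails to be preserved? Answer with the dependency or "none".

none

A → C lies within Schema1.
D → C: restricted closure across fragments reaches C.
C → A lies within Schema1.
AD → C: restricted closure across fragments reaches C.
Every dependency is enforceable on the fragments, so the decomposition is dependency-preserving.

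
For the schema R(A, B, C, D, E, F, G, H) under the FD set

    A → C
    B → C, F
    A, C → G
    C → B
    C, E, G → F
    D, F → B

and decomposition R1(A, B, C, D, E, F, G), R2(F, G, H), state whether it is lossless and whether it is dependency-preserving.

Lossless test: (F, G)⁺ = {F, G}, which is a superkey of neither fragment — lossy.
Dependency preservation: every FD's attributes lie within a single fragment, so each can be enforced locally — preserved.

lossy but dependency-preserving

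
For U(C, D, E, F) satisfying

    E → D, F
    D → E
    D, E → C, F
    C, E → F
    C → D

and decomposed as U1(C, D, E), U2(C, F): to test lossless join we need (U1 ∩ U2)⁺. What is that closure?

U1 ∩ U2 = {C}.
C → D applies, adding D
D → E applies, adding E
D, E → C, F applies, adding F
Closure: {C, D, E, F}.

C, D, E, F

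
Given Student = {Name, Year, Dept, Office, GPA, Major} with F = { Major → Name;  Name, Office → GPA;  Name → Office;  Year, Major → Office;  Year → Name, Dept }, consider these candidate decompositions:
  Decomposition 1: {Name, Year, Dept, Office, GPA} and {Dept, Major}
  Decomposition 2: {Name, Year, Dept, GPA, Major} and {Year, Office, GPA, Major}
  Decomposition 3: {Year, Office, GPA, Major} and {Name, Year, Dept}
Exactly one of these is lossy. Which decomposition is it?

Decomposition 1

Decomposition 1: common = {Dept}, closure = {Dept} → lossy.
Decomposition 2: common = {Year, GPA, Major}, closure = {Name, Year, Dept, Office, GPA, Major} → lossless.
Decomposition 3: common = {Year}, closure = {Name, Year, Dept, Office, GPA} → lossless.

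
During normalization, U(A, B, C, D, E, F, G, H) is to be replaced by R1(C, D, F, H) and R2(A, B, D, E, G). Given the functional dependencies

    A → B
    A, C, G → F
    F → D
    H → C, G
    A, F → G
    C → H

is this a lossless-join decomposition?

No

Common attributes: R1 ∩ R2 = {D}.
No dependency enlarges {D}, so (D)⁺ = {D}.
The closure contains neither all of R1 = {C, D, F, H} nor all of R2 = {A, B, D, E, G}, so the common attributes are not a superkey of either fragment. The join is lossy.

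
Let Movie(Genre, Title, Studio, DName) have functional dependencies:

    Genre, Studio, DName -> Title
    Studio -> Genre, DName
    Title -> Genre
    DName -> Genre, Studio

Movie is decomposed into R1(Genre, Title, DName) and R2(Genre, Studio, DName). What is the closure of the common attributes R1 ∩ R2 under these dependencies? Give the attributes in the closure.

Genre, Title, Studio, DName

R1 ∩ R2 = {Genre, DName}.
DName → Genre, Studio applies, adding Studio
Genre, Studio, DName → Title applies, adding Title
Closure: {Genre, Title, Studio, DName}.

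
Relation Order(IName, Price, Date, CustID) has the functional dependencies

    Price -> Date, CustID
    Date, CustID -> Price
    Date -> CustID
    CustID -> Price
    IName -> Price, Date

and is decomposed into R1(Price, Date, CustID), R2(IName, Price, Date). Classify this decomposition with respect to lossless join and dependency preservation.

lossless and dependency-preserving

Lossless test: (Price, Date)⁺ = {Price, Date, CustID}, which contains all of one fragment — lossless.
Dependency preservation: every FD's attributes lie within a single fragment, so each can be enforced locally — preserved.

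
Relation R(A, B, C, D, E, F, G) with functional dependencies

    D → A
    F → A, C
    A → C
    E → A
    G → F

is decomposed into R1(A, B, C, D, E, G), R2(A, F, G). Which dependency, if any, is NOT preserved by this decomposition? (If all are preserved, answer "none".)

D → A lies within R1.
F → A, C: restricted closure across fragments reaches A, C.
A → C lies within R1.
E → A lies within R1.
G → F lies within R2.
Every dependency is enforceable on the fragments, so the decomposition is dependency-preserving.

none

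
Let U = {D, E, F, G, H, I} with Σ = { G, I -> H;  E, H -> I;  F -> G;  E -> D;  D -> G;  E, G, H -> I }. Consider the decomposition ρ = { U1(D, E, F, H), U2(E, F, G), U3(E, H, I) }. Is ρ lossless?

Yes

Chase test. Columns are D, E, F, G, H, I; row i has aⱼ where attribute j ∈ Ui, else bᵢⱼ.
Initial tableau (one row per fragment):
  row 1: a1 a2 a3 b14 a5 b16
  row 2: b21 a2 a3 a4 b25 b26
  row 3: b31 a2 b33 b34 a5 a6
Rows 1 and 3 agree on E, H; apply E, H→I and equate their I entries.
Rows 1 and 2 agree on F; apply F→G and equate their G entries.
Rows 1 and 2 agree on E; apply E→D and equate their D entries.
Rows 1 and 3 agree on E; apply E→D and equate their D entries.
Rows 1 and 3 agree on D; apply D→G and equate their G entries.
Row 1 is now all distinguished symbols — the join is lossless.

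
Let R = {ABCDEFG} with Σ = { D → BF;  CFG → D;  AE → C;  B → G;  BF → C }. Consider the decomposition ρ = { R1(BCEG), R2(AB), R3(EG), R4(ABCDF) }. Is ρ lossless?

No

Chase test. Columns are ABCDEFG; row i has aⱼ where attribute j ∈ Ri, else bᵢⱼ.
Initial tableau (one row per fragment):
  row 1: b11 a2 a3 b14 a5 b16 a7
  row 2: a1 a2 b23 b24 b25 b26 b27
  row 3: b31 b32 b33 b34 a5 b36 a7
  row 4: a1 a2 a3 a4 b45 a6 b47
Rows 1 and 2 agree on B; apply B→G and equate their G entries.
Rows 1 and 4 agree on B; apply B→G and equate their G entries.
No row becomes fully distinguished — the join is lossy.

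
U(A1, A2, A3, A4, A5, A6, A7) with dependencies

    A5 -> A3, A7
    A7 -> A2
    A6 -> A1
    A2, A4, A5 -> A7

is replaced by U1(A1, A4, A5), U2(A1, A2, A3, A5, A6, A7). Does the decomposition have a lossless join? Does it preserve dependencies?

lossy but dependency-preserving

Lossless test: (A1, A5)⁺ = {A1, A2, A3, A5, A7}, which is a superkey of neither fragment — lossy.
Dependency preservation: A2, A4, A5 → A7 is not contained in any single fragment, but the restricted closure of its left-hand side across the fragments still reaches the right-hand side; the remaining FDs each lie inside some fragment. All dependencies are preserved.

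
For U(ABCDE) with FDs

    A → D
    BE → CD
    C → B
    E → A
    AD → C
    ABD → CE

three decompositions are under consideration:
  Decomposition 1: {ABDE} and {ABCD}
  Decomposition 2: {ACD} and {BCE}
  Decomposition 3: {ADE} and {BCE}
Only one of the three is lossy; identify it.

Decomposition 2

Decomposition 1: common = {ABD}, closure = {ABCDE} → lossless.
Decomposition 2: common = {C}, closure = {BC} → lossy.
Decomposition 3: common = {E}, closure = {ABCDE} → lossless.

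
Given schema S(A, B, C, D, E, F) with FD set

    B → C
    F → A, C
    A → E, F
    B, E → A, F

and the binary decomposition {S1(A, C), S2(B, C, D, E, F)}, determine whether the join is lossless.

Common attributes: S1 ∩ S2 = {C}.
No dependency enlarges {C}, so (C)⁺ = {C}.
The closure contains neither all of S1 = {A, C} nor all of S2 = {B, C, D, E, F}, so the common attributes are not a superkey of either fragment. The join is lossy.

No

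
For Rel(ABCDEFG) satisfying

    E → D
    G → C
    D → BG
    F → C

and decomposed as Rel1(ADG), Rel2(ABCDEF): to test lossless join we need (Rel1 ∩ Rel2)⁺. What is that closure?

ABCDG

Rel1 ∩ Rel2 = {AD}.
D → BG applies, adding BG
G → C applies, adding C
Closure: {ABCDG}.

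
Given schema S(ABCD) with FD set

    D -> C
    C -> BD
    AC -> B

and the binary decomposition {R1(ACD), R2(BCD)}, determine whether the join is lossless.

Common attributes: R1 ∩ R2 = {CD}.
Closure of {CD}: C → BD applies, adding B. So (CD)⁺ = {BCD}.
This closure contains every attribute of R2, so R1 ∩ R2 → R2. The join is lossless.

Yes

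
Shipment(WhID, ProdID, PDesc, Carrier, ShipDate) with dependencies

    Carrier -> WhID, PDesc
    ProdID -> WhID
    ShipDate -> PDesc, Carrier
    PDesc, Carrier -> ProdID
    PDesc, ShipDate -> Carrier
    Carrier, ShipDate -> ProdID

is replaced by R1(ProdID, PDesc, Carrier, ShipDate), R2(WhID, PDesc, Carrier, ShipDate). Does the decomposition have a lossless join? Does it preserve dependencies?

lossless but not dependency-preserving

Lossless test: (PDesc, Carrier, ShipDate)⁺ = {WhID, ProdID, PDesc, Carrier, ShipDate}, which contains all of one fragment — lossless.
Dependency preservation: the restricted closure of {ProdID} across the fragments never reaches {WhID}, so ProdID → WhID cannot be enforced without a join — not preserved.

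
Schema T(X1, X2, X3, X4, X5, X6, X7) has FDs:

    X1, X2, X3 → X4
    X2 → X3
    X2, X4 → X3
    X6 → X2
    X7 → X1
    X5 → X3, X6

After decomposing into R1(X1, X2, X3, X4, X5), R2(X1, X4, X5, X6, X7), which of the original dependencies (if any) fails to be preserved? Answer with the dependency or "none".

Check X6 → X2: no single fragment contains all of {X2, X6}, and the restricted closure of {X6} across the fragments never reaches {X2}.
X1, X2, X3 → X4 is preserved.
X2 → X3 is preserved.
X2, X4 → X3 is preserved.
X7 → X1 is preserved.
X5 → X3, X6 is preserved.

X6 → X2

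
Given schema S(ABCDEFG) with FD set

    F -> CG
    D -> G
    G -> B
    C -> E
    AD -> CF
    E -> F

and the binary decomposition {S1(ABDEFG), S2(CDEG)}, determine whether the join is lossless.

Common attributes: S1 ∩ S2 = {DEG}.
Closure of {DEG}: G → B applies, adding B; E → F applies, adding F; F → CG applies, adding C. So (DEG)⁺ = {BCDEFG}.
This closure contains every attribute of S2, so S1 ∩ S2 → S2. The join is lossless.

Yes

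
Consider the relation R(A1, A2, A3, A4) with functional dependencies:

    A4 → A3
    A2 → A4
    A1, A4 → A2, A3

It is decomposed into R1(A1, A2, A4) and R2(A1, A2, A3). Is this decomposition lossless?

Yes

Common attributes: R1 ∩ R2 = {A1, A2}.
Closure of {A1, A2}: A2 → A4 applies, adding A4; A1, A4 → A2, A3 applies, adding A3. So (A1, A2)⁺ = {A1, A2, A3, A4}.
This closure contains every attribute of R1, so R1 ∩ R2 → R1. The join is lossless.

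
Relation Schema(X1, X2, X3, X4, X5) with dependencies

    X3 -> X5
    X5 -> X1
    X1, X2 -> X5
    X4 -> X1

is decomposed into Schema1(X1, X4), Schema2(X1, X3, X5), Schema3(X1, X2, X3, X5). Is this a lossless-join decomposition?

Chase test. Columns are X1, X2, X3, X4, X5; row i has aⱼ where attribute j ∈ Schemai, else bᵢⱼ.
Initial tableau (one row per fragment):
  row 1: a1 b12 b13 a4 b15
  row 2: a1 b22 a3 b24 a5
  row 3: a1 a2 a3 b34 a5
No row becomes fully distinguished — the join is lossy.

No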